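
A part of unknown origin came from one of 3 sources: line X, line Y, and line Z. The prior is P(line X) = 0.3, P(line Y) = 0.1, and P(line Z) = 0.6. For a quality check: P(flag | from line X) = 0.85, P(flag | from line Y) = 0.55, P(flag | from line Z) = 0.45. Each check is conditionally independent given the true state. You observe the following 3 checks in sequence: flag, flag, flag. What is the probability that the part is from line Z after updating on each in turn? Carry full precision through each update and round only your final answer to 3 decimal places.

0.214

After 'flag': normaliser = 0.85·0.3000 + 0.55·0.1000 + 0.45·0.6000; P(line X) ≈ 0.4397, P(line Y) ≈ 0.0948, P(line Z) ≈ 0.4655
After 'flag': normaliser = 0.85·0.4397 + 0.55·0.0948 + 0.45·0.4655; P(line X) ≈ 0.5882, P(line Y) ≈ 0.0821, P(line Z) ≈ 0.3297
After 'flag': normaliser = 0.85·0.5882 + 0.55·0.0821 + 0.45·0.3297; P(line X) ≈ 0.7209, P(line Y) ≈ 0.0651, P(line Z) ≈ 0.2140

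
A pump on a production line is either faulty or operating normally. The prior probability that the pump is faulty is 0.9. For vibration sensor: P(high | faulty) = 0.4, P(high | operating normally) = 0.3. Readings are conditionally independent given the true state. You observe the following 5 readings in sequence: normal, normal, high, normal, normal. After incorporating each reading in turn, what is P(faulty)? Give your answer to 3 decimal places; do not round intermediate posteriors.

Each posterior becomes the prior for the next update.
After 'normal': P(faulty) = 0.6·0.9000 / (0.6·0.9000 + 0.7·0.1000) ≈ 0.8852
After 'normal': P(faulty) = 0.6·0.8852 / (0.6·0.8852 + 0.7·0.1148) ≈ 0.8686
After 'high': P(faulty) = 0.4·0.8686 / (0.4·0.8686 + 0.3·0.1314) ≈ 0.8981
After 'normal': P(faulty) = 0.6·0.8981 / (0.6·0.8981 + 0.7·0.1019) ≈ 0.8831
After 'normal': P(faulty) = 0.6·0.8831 / (0.6·0.8831 + 0.7·0.1169) ≈ 0.8663

0.866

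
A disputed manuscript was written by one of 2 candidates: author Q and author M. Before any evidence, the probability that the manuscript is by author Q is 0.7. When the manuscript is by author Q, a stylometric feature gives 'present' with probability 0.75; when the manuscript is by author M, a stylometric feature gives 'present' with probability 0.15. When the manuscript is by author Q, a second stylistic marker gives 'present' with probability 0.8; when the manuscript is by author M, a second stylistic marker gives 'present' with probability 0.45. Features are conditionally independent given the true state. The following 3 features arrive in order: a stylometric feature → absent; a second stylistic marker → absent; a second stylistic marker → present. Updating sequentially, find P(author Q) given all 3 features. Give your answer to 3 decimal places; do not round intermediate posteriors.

0.307

After a stylometric feature='absent': P(author Q) = 0.25·0.7000 / (0.25·0.7000 + 0.85·0.3000) ≈ 0.4070
After a second stylistic marker='absent': P(author Q) = 0.2·0.4070 / (0.2·0.4070 + 0.55·0.5930) ≈ 0.1997
After a second stylistic marker='present': P(author Q) = 0.8·0.1997 / (0.8·0.1997 + 0.45·0.8003) ≈ 0.3073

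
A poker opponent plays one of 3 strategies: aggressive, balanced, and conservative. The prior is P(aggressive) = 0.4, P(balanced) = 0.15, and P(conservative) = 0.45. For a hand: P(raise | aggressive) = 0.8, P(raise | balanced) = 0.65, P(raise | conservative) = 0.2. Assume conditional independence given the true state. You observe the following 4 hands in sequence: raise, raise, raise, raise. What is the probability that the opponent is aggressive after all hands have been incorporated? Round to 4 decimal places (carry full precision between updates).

0.8563

After 'raise': normaliser = 0.8·0.4000 + 0.65·0.1500 + 0.2·0.4500; P(aggressive) ≈ 0.6305, P(balanced) ≈ 0.1921, P(conservative) ≈ 0.1773
After 'raise': normaliser = 0.8·0.6305 + 0.65·0.1921 + 0.2·0.1773; P(aggressive) ≈ 0.7588, P(balanced) ≈ 0.1878, P(conservative) ≈ 0.0534
After 'raise': normaliser = 0.8·0.7588 + 0.65·0.1878 + 0.2·0.0534; P(aggressive) ≈ 0.8205, P(balanced) ≈ 0.1650, P(conservative) ≈ 0.0144
After 'raise': normaliser = 0.8·0.8205 + 0.65·0.1650 + 0.2·0.0144; P(aggressive) ≈ 0.8563, P(balanced) ≈ 0.1399, P(conservative) ≈ 0.0038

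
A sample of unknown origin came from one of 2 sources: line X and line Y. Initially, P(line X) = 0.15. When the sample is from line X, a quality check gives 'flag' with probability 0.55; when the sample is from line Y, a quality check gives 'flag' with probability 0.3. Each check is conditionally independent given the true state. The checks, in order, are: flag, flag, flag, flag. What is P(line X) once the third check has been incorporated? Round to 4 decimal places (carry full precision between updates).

0.5209

After 'flag': P(line X) = 0.55·0.1500 / (0.55·0.1500 + 0.3·0.8500) ≈ 0.2444
After 'flag': P(line X) = 0.55·0.2444 / (0.55·0.2444 + 0.3·0.7556) ≈ 0.3723
After 'flag': P(line X) = 0.55·0.3723 / (0.55·0.3723 + 0.3·0.6277) ≈ 0.5209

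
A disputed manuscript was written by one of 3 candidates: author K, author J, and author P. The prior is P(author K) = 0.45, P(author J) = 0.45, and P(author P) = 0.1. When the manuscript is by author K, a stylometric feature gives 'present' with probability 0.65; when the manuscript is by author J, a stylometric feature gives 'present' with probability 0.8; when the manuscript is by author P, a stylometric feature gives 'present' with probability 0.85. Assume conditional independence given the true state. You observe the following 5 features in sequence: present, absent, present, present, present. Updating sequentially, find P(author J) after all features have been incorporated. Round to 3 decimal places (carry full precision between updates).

0.506

Apply Bayes' rule sequentially, carrying P(author J) forward.
After 'present': normaliser = 0.65·0.4500 + 0.8·0.4500 + 0.85·0.1000; P(author K) ≈ 0.3966, P(author J) ≈ 0.4881, P(author P) ≈ 0.1153
After 'absent': normaliser = 0.35·0.3966 + 0.2·0.4881 + 0.15·0.1153; P(author K) ≈ 0.5471, P(author J) ≈ 0.3848, P(author P) ≈ 0.0681
After 'present': normaliser = 0.65·0.5471 + 0.8·0.3848 + 0.85·0.0681; P(author K) ≈ 0.4930, P(author J) ≈ 0.4267, P(author P) ≈ 0.0803
After 'present': normaliser = 0.65·0.4930 + 0.8·0.4267 + 0.85·0.0803; P(author K) ≈ 0.4389, P(author J) ≈ 0.4676, P(author P) ≈ 0.0935
After 'present': normaliser = 0.65·0.4389 + 0.8·0.4676 + 0.85·0.0935; P(author K) ≈ 0.3861, P(author J) ≈ 0.5063, P(author P) ≈ 0.1075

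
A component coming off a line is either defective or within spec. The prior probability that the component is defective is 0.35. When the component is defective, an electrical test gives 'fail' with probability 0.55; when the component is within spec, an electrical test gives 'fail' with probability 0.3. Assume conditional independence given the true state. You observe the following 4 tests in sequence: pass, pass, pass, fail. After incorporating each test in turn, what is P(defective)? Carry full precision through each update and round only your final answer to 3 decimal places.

0.208

After 'pass': P(defective) = 0.45·0.3500 / (0.45·0.3500 + 0.7·0.6500) ≈ 0.2571
After 'pass': P(defective) = 0.45·0.2571 / (0.45·0.2571 + 0.7·0.7429) ≈ 0.1820
After 'pass': P(defective) = 0.45·0.1820 / (0.45·0.1820 + 0.7·0.8180) ≈ 0.1252
After 'fail': P(defective) = 0.55·0.1252 / (0.55·0.1252 + 0.3·0.8748) ≈ 0.2078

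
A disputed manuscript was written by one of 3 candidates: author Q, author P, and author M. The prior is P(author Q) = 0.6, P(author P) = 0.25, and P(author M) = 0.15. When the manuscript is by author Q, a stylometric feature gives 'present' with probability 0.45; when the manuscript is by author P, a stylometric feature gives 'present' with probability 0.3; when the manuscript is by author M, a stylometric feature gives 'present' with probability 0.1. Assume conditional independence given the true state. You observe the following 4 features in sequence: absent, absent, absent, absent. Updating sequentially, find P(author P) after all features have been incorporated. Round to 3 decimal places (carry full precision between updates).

0.281

Each posterior becomes the prior for the next update.
After 'absent': normaliser = 0.55·0.6000 + 0.7·0.2500 + 0.9·0.1500; P(author Q) ≈ 0.5156, P(author P) ≈ 0.2734, P(author M) ≈ 0.2109
After 'absent': normaliser = 0.55·0.5156 + 0.7·0.2734 + 0.9·0.2109; P(author Q) ≈ 0.4266, P(author P) ≈ 0.2879, P(author M) ≈ 0.2855
After 'absent': normaliser = 0.55·0.4266 + 0.7·0.2879 + 0.9·0.2855; P(author Q) ≈ 0.3385, P(author P) ≈ 0.2908, P(author M) ≈ 0.3708
After 'absent': normaliser = 0.55·0.3385 + 0.7·0.2908 + 0.9·0.3708; P(author Q) ≈ 0.2573, P(author P) ≈ 0.2814, P(author M) ≈ 0.4613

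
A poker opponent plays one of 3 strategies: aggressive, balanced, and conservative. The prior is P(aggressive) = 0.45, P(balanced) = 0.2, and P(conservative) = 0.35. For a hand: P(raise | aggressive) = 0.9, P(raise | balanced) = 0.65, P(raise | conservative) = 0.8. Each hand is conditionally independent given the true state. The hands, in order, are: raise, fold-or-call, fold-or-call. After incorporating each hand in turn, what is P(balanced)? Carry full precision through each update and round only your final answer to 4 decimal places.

After 'raise': normaliser = 0.9·0.4500 + 0.65·0.2000 + 0.8·0.3500; P(aggressive) ≈ 0.4969, P(balanced) ≈ 0.1595, P(conservative) ≈ 0.3436
After 'fold-or-call': normaliser = 0.1·0.4969 + 0.35·0.1595 + 0.2·0.3436; P(aggressive) ≈ 0.2852, P(balanced) ≈ 0.3204, P(conservative) ≈ 0.3944
After 'fold-or-call': normaliser = 0.1·0.2852 + 0.35·0.3204 + 0.2·0.3944; P(aggressive) ≈ 0.1299, P(balanced) ≈ 0.5108, P(conservative) ≈ 0.3593

0.5108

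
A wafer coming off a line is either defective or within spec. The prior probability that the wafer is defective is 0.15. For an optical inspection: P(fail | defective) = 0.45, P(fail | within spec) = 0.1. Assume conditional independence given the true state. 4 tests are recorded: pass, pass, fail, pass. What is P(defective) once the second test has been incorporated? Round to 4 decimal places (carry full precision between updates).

After 'pass': P(defective) = 0.55·0.1500 / (0.55·0.1500 + 0.9·0.8500) ≈ 0.0973
After 'pass': P(defective) = 0.55·0.0973 / (0.55·0.0973 + 0.9·0.9027) ≈ 0.0618

0.0618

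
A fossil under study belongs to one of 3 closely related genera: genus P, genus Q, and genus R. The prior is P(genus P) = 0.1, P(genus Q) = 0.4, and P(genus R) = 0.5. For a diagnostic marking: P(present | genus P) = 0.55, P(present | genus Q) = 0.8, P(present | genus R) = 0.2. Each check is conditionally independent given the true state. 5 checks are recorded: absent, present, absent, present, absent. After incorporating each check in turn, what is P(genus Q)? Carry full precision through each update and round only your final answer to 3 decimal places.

Apply Bayes' rule sequentially, carrying P(genus Q) forward.
After 'absent': normaliser = 0.45·0.1000 + 0.2·0.4000 + 0.8·0.5000; P(genus P) ≈ 0.0857, P(genus Q) ≈ 0.1524, P(genus R) ≈ 0.7619
After 'present': normaliser = 0.55·0.0857 + 0.8·0.1524 + 0.2·0.7619; P(genus P) ≈ 0.1467, P(genus Q) ≈ 0.3793, P(genus R) ≈ 0.4741
After 'absent': normaliser = 0.45·0.1467 + 0.2·0.3793 + 0.8·0.4741; P(genus P) ≈ 0.1267, P(genus Q) ≈ 0.1456, P(genus R) ≈ 0.7278
After 'present': normaliser = 0.55·0.1267 + 0.8·0.1456 + 0.2·0.7278; P(genus P) ≈ 0.2100, P(genus Q) ≈ 0.3511, P(genus R) ≈ 0.4389
After 'absent': normaliser = 0.45·0.2100 + 0.2·0.3511 + 0.8·0.4389; P(genus P) ≈ 0.1832, P(genus Q) ≈ 0.1361, P(genus R) ≈ 0.6806

0.136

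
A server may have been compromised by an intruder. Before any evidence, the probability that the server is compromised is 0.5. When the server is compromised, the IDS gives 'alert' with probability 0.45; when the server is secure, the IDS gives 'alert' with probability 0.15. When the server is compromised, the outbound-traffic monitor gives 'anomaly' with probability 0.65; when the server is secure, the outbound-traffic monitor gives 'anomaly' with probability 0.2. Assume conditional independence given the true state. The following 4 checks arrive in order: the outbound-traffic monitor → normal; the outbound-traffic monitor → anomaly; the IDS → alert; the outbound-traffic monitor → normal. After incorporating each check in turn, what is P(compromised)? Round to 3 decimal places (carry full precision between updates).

0.651

Apply Bayes' rule sequentially, carrying P(compromised) forward.
After the outbound-traffic monitor='normal': P(compromised) = 0.35·0.5000 / (0.35·0.5000 + 0.8·0.5000) ≈ 0.3043
After the outbound-traffic monitor='anomaly': P(compromised) = 0.65·0.3043 / (0.65·0.3043 + 0.2·0.6957) ≈ 0.5871
After the IDS='alert': P(compromised) = 0.45·0.5871 / (0.45·0.5871 + 0.15·0.4129) ≈ 0.8101
After the outbound-traffic monitor='normal': P(compromised) = 0.35·0.8101 / (0.35·0.8101 + 0.8·0.1899) ≈ 0.6511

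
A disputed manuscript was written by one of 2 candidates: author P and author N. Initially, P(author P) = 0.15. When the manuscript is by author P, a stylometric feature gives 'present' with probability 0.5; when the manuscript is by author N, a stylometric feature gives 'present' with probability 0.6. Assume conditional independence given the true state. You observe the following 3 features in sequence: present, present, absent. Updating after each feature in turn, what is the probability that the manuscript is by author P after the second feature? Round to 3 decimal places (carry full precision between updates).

After 'present': P(author P) = 0.5·0.1500 / (0.5·0.1500 + 0.6·0.8500) ≈ 0.1282
After 'present': P(author P) = 0.5·0.1282 / (0.5·0.1282 + 0.6·0.8718) ≈ 0.1092

0.109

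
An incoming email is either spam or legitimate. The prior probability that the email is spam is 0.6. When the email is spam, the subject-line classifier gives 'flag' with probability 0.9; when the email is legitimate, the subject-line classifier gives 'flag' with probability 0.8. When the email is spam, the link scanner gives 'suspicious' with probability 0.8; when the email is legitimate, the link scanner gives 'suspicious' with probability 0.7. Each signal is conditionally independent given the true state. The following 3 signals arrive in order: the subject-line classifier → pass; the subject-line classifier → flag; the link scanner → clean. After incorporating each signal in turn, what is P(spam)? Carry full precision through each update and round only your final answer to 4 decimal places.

After the subject-line classifier='pass': P(spam) = 0.1·0.6000 / (0.1·0.6000 + 0.2·0.4000) ≈ 0.4286
After the subject-line classifier='flag': P(spam) = 0.9·0.4286 / (0.9·0.4286 + 0.8·0.5714) ≈ 0.4576
After the link scanner='clean': P(spam) = 0.2·0.4576 / (0.2·0.4576 + 0.3·0.5424) ≈ 0.3600

0.3600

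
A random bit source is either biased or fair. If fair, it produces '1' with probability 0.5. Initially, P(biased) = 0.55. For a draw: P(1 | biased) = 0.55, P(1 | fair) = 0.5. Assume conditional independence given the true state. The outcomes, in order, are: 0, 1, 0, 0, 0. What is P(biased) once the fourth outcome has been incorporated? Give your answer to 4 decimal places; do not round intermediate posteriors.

0.4950

After '0': P(biased) = 0.45·0.5500 / (0.45·0.5500 + 0.5·0.4500) ≈ 0.5238
After '1': P(biased) = 0.55·0.5238 / (0.55·0.5238 + 0.5·0.4762) ≈ 0.5475
After '0': P(biased) = 0.45·0.5475 / (0.45·0.5475 + 0.5·0.4525) ≈ 0.5213
After '0': P(biased) = 0.45·0.5213 / (0.45·0.5213 + 0.5·0.4787) ≈ 0.4950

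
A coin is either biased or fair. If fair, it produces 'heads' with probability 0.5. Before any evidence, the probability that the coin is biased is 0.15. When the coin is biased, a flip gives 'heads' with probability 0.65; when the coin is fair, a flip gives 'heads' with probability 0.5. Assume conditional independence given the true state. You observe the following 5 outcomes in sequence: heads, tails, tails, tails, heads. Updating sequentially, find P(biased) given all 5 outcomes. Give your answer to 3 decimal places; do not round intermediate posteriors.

0.093

After 'heads': P(biased) = 0.65·0.1500 / (0.65·0.1500 + 0.5·0.8500) ≈ 0.1866
After 'tails': P(biased) = 0.35·0.1866 / (0.35·0.1866 + 0.5·0.8134) ≈ 0.1384
After 'tails': P(biased) = 0.35·0.1384 / (0.35·0.1384 + 0.5·0.8616) ≈ 0.1011
After 'tails': P(biased) = 0.35·0.1011 / (0.35·0.1011 + 0.5·0.8989) ≈ 0.0729
After 'heads': P(biased) = 0.65·0.0729 / (0.65·0.0729 + 0.5·0.9271) ≈ 0.0928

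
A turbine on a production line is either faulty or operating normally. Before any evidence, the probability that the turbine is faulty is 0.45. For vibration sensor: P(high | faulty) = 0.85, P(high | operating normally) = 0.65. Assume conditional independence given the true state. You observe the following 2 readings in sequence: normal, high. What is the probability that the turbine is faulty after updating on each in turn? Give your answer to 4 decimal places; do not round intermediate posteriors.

After 'normal': P(faulty) = 0.15·0.4500 / (0.15·0.4500 + 0.35·0.5500) ≈ 0.2596
After 'high': P(faulty) = 0.85·0.2596 / (0.85·0.2596 + 0.65·0.7404) ≈ 0.3144

0.3144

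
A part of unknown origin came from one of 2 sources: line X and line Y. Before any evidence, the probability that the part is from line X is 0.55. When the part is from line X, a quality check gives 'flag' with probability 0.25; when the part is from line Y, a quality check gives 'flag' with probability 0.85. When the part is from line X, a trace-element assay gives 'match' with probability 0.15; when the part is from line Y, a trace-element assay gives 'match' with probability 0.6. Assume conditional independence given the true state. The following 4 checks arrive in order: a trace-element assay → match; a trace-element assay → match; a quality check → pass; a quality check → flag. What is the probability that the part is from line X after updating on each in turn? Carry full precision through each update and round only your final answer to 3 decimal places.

Each posterior becomes the prior for the next update.
After a trace-element assay='match': P(line X) = 0.15·0.5500 / (0.15·0.5500 + 0.6·0.4500) ≈ 0.2340
After a trace-element assay='match': P(line X) = 0.15·0.2340 / (0.15·0.2340 + 0.6·0.7660) ≈ 0.0710
After a quality check='pass': P(line X) = 0.75·0.0710 / (0.75·0.0710 + 0.15·0.9290) ≈ 0.2764
After a quality check='flag': P(line X) = 0.25·0.2764 / (0.25·0.2764 + 0.85·0.7236) ≈ 0.1010

0.101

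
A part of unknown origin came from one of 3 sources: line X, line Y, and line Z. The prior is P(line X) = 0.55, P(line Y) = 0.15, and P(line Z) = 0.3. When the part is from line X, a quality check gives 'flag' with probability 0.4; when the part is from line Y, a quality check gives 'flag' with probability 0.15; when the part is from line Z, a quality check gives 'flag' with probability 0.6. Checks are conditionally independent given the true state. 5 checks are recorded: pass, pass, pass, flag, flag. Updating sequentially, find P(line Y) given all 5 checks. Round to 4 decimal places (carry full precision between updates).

0.0740

Apply Bayes' rule sequentially, carrying P(line Y) forward.
After 'pass': normaliser = 0.6·0.5500 + 0.85·0.1500 + 0.4·0.3000; P(line X) ≈ 0.5714, P(line Y) ≈ 0.2208, P(line Z) ≈ 0.2078
After 'pass': normaliser = 0.6·0.5714 + 0.85·0.2208 + 0.4·0.2078; P(line X) ≈ 0.5587, P(line Y) ≈ 0.3058, P(line Z) ≈ 0.1354
After 'pass': normaliser = 0.6·0.5587 + 0.85·0.3058 + 0.4·0.1354; P(line X) ≈ 0.5163, P(line Y) ≈ 0.4003, P(line Z) ≈ 0.0834
After 'flag': normaliser = 0.4·0.5163 + 0.15·0.4003 + 0.6·0.0834; P(line X) ≈ 0.6522, P(line Y) ≈ 0.1897, P(line Z) ≈ 0.1581
After 'flag': normaliser = 0.4·0.6522 + 0.15·0.1897 + 0.6·0.1581; P(line X) ≈ 0.6790, P(line Y) ≈ 0.0740, P(line Z) ≈ 0.2469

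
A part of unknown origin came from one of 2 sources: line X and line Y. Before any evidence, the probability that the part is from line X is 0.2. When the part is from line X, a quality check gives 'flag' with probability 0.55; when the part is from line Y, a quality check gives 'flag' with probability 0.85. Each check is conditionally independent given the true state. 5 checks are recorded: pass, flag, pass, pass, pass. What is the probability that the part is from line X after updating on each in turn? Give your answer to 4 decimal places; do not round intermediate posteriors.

After 'pass': P(line X) = 0.45·0.2000 / (0.45·0.2000 + 0.15·0.8000) ≈ 0.4286
After 'flag': P(line X) = 0.55·0.4286 / (0.55·0.4286 + 0.85·0.5714) ≈ 0.3267
After 'pass': P(line X) = 0.45·0.3267 / (0.45·0.3267 + 0.15·0.6733) ≈ 0.5928
After 'pass': P(line X) = 0.45·0.5928 / (0.45·0.5928 + 0.15·0.4072) ≈ 0.8137
After 'pass': P(line X) = 0.45·0.8137 / (0.45·0.8137 + 0.15·0.1863) ≈ 0.9291

0.9291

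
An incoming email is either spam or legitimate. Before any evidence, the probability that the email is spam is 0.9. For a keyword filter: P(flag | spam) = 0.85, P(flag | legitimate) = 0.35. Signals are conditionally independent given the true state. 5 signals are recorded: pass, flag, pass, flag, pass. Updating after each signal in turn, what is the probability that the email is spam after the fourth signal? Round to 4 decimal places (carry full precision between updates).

0.7387

After 'pass': P(spam) = 0.15·0.9000 / (0.15·0.9000 + 0.65·0.1000) ≈ 0.6750
After 'flag': P(spam) = 0.85·0.6750 / (0.85·0.6750 + 0.35·0.3250) ≈ 0.8345
After 'pass': P(spam) = 0.15·0.8345 / (0.15·0.8345 + 0.65·0.1655) ≈ 0.5379
After 'flag': P(spam) = 0.85·0.5379 / (0.85·0.5379 + 0.35·0.4621) ≈ 0.7387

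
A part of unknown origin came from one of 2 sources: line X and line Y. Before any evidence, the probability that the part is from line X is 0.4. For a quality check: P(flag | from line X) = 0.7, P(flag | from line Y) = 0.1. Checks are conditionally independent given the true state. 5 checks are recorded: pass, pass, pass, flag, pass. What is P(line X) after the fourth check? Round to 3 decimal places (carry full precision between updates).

After 'pass': P(line X) = 0.3·0.4000 / (0.3·0.4000 + 0.9·0.6000) ≈ 0.1818
After 'pass': P(line X) = 0.3·0.1818 / (0.3·0.1818 + 0.9·0.8182) ≈ 0.0690
After 'pass': P(line X) = 0.3·0.0690 / (0.3·0.0690 + 0.9·0.9310) ≈ 0.0241
After 'flag': P(line X) = 0.7·0.0241 / (0.7·0.0241 + 0.1·0.9759) ≈ 0.1474

0.147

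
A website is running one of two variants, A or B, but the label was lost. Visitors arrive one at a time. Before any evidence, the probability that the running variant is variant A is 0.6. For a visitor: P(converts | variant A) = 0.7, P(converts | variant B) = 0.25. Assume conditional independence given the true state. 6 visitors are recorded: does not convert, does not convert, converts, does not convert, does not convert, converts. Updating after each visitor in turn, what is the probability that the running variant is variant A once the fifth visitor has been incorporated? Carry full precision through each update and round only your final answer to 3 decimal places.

After 'does not convert': P(A) = 0.3·0.6000 / (0.3·0.6000 + 0.75·0.4000) ≈ 0.3750
After 'does not convert': P(A) = 0.3·0.3750 / (0.3·0.3750 + 0.75·0.6250) ≈ 0.1935
After 'converts': P(A) = 0.7·0.1935 / (0.7·0.1935 + 0.25·0.8065) ≈ 0.4019
After 'does not convert': P(A) = 0.3·0.4019 / (0.3·0.4019 + 0.75·0.5981) ≈ 0.2119
After 'does not convert': P(A) = 0.3·0.2119 / (0.3·0.2119 + 0.75·0.7881) ≈ 0.0971

0.097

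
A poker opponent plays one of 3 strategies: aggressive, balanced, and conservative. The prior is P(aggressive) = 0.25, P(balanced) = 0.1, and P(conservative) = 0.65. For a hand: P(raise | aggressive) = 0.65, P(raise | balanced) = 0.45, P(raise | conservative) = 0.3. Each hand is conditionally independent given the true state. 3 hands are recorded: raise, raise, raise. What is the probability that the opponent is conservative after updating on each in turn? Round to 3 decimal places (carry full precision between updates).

After 'raise': normaliser = 0.65·0.2500 + 0.45·0.1000 + 0.3·0.6500; P(aggressive) ≈ 0.4037, P(balanced) ≈ 0.1118, P(conservative) ≈ 0.4845
After 'raise': normaliser = 0.65·0.4037 + 0.45·0.1118 + 0.3·0.4845; P(aggressive) ≈ 0.5729, P(balanced) ≈ 0.1098, P(conservative) ≈ 0.3173
After 'raise': normaliser = 0.65·0.5729 + 0.45·0.1098 + 0.3·0.3173; P(aggressive) ≈ 0.7203, P(balanced) ≈ 0.0956, P(conservative) ≈ 0.1841

0.184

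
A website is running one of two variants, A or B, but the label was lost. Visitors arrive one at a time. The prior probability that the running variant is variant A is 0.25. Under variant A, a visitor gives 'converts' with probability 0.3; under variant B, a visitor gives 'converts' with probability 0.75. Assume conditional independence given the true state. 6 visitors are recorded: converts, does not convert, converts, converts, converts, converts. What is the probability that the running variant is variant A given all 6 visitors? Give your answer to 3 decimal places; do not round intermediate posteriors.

0.009

After 'converts': P(A) = 0.3·0.2500 / (0.3·0.2500 + 0.75·0.7500) ≈ 0.1176
After 'does not convert': P(A) = 0.7·0.1176 / (0.7·0.1176 + 0.25·0.8824) ≈ 0.2718
After 'converts': P(A) = 0.3·0.2718 / (0.3·0.2718 + 0.75·0.7282) ≈ 0.1299
After 'converts': P(A) = 0.3·0.1299 / (0.3·0.1299 + 0.75·0.8701) ≈ 0.0564
After 'converts': P(A) = 0.3·0.0564 / (0.3·0.0564 + 0.75·0.9436) ≈ 0.0233
After 'converts': P(A) = 0.3·0.0233 / (0.3·0.0233 + 0.75·0.9767) ≈ 0.0095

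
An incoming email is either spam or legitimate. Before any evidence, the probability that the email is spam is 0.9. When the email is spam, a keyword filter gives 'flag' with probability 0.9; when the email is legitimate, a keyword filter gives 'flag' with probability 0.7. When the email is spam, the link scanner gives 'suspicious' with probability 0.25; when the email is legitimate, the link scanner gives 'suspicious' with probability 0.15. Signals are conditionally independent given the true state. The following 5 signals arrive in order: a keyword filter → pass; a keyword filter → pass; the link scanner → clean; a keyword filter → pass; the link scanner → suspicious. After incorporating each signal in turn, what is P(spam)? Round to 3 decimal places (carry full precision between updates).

Apply Bayes' rule sequentially, carrying P(spam) forward.
After a keyword filter='pass': P(spam) = 0.1·0.9000 / (0.1·0.9000 + 0.3·0.1000) ≈ 0.7500
After a keyword filter='pass': P(spam) = 0.1·0.7500 / (0.1·0.7500 + 0.3·0.2500) ≈ 0.5000
After the link scanner='clean': P(spam) = 0.75·0.5000 / (0.75·0.5000 + 0.85·0.5000) ≈ 0.4688
After a keyword filter='pass': P(spam) = 0.1·0.4688 / (0.1·0.4688 + 0.3·0.5312) ≈ 0.2273
After the link scanner='suspicious': P(spam) = 0.25·0.2273 / (0.25·0.2273 + 0.15·0.7727) ≈ 0.3289

0.329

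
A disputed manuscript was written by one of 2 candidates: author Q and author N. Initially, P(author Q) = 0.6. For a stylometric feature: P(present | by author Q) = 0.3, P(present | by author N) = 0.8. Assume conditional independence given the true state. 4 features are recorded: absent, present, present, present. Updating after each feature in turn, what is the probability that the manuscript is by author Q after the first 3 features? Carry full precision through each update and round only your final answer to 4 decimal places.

After 'absent': P(author Q) = 0.7·0.6000 / (0.7·0.6000 + 0.2·0.4000) ≈ 0.8400
After 'present': P(author Q) = 0.3·0.8400 / (0.3·0.8400 + 0.8·0.1600) ≈ 0.6632
After 'present': P(author Q) = 0.3·0.6632 / (0.3·0.6632 + 0.8·0.3368) ≈ 0.4247

0.4247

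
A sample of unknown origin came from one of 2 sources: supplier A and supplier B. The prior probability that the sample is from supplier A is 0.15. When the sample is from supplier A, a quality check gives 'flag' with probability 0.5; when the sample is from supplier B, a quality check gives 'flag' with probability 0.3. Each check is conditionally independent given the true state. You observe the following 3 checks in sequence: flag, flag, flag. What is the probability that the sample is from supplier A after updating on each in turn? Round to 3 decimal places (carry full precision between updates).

0.450

After 'flag': P(supplier A) = 0.5·0.1500 / (0.5·0.1500 + 0.3·0.8500) ≈ 0.2273
After 'flag': P(supplier A) = 0.5·0.2273 / (0.5·0.2273 + 0.3·0.7727) ≈ 0.3289
After 'flag': P(supplier A) = 0.5·0.3289 / (0.5·0.3289 + 0.3·0.6711) ≈ 0.4496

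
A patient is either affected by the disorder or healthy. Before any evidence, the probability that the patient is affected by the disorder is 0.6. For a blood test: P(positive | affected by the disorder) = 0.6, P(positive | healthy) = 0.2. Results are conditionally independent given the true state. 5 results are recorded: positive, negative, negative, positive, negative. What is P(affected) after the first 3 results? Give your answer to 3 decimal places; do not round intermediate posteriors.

0.529

After 'positive': P(affected) = 0.6·0.6000 / (0.6·0.6000 + 0.2·0.4000) ≈ 0.8182
After 'negative': P(affected) = 0.4·0.8182 / (0.4·0.8182 + 0.8·0.1818) ≈ 0.6923
After 'negative': P(affected) = 0.4·0.6923 / (0.4·0.6923 + 0.8·0.3077) ≈ 0.5294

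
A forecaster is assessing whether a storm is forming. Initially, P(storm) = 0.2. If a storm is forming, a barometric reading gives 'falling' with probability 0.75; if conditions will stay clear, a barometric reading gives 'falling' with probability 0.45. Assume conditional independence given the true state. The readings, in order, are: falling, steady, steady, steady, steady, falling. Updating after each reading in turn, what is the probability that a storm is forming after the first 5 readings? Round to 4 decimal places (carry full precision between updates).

0.0175

After 'falling': P(storm) = 0.75·0.2000 / (0.75·0.2000 + 0.45·0.8000) ≈ 0.2941
After 'steady': P(storm) = 0.25·0.2941 / (0.25·0.2941 + 0.55·0.7059) ≈ 0.1592
After 'steady': P(storm) = 0.25·0.1592 / (0.25·0.1592 + 0.55·0.8408) ≈ 0.0793
After 'steady': P(storm) = 0.25·0.0793 / (0.25·0.0793 + 0.55·0.9207) ≈ 0.0377
After 'steady': P(storm) = 0.25·0.0377 / (0.25·0.0377 + 0.55·0.9623) ≈ 0.0175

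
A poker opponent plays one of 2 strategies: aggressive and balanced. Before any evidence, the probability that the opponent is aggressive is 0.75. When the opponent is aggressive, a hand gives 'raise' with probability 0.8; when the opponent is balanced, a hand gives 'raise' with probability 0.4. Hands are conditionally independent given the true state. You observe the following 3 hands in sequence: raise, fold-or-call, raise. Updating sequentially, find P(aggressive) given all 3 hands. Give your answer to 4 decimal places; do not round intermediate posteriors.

0.8000

After 'raise': P(aggressive) = 0.8·0.7500 / (0.8·0.7500 + 0.4·0.2500) ≈ 0.8571
After 'fold-or-call': P(aggressive) = 0.2·0.8571 / (0.2·0.8571 + 0.6·0.1429) ≈ 0.6667
After 'raise': P(aggressive) = 0.8·0.6667 / (0.8·0.6667 + 0.4·0.3333) ≈ 0.8000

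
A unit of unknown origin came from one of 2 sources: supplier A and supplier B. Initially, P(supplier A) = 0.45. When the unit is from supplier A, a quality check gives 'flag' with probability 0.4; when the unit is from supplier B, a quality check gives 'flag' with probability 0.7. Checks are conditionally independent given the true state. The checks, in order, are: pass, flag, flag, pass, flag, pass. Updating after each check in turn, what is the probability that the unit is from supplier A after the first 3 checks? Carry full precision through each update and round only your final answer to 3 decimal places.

After 'pass': P(supplier A) = 0.6·0.4500 / (0.6·0.4500 + 0.3·0.5500) ≈ 0.6207
After 'flag': P(supplier A) = 0.4·0.6207 / (0.4·0.6207 + 0.7·0.3793) ≈ 0.4832
After 'flag': P(supplier A) = 0.4·0.4832 / (0.4·0.4832 + 0.7·0.5168) ≈ 0.3482

0.348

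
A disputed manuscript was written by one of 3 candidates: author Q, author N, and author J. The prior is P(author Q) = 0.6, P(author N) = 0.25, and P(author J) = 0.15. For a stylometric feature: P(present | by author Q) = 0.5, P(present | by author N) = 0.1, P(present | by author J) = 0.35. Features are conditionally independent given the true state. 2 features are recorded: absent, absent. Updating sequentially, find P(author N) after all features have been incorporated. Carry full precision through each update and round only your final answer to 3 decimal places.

0.487

Apply Bayes' rule sequentially, carrying P(author N) forward.
After 'absent': normaliser = 0.5·0.6000 + 0.9·0.2500 + 0.65·0.1500; P(author Q) ≈ 0.4819, P(author N) ≈ 0.3614, P(author J) ≈ 0.1566
After 'absent': normaliser = 0.5·0.4819 + 0.9·0.3614 + 0.65·0.1566; P(author Q) ≈ 0.3607, P(author N) ≈ 0.4869, P(author J) ≈ 0.1524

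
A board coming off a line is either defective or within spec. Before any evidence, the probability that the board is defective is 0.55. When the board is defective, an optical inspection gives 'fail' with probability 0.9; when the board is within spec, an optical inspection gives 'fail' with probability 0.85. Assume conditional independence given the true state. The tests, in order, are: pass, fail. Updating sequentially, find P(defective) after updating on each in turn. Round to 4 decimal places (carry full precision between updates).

Each posterior becomes the prior for the next update.
After 'pass': P(defective) = 0.1·0.5500 / (0.1·0.5500 + 0.15·0.4500) ≈ 0.4490
After 'fail': P(defective) = 0.9·0.4490 / (0.9·0.4490 + 0.85·0.5510) ≈ 0.4632

0.4632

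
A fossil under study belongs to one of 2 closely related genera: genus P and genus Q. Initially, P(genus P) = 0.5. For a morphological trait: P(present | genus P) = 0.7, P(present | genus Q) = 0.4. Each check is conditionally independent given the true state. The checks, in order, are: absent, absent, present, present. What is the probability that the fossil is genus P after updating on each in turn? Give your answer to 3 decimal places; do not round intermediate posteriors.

0.434

After 'absent': P(genus P) = 0.3·0.5000 / (0.3·0.5000 + 0.6·0.5000) ≈ 0.3333
After 'absent': P(genus P) = 0.3·0.3333 / (0.3·0.3333 + 0.6·0.6667) ≈ 0.2000
After 'present': P(genus P) = 0.7·0.2000 / (0.7·0.2000 + 0.4·0.8000) ≈ 0.3043
After 'present': P(genus P) = 0.7·0.3043 / (0.7·0.3043 + 0.4·0.6957) ≈ 0.4336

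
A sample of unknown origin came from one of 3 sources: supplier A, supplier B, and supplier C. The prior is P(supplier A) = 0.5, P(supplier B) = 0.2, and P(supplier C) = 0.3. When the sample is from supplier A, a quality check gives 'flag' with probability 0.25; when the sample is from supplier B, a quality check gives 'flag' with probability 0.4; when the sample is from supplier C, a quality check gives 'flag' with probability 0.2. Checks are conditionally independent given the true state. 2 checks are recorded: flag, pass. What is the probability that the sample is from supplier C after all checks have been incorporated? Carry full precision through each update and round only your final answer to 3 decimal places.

0.253

After 'flag': normaliser = 0.25·0.5000 + 0.4·0.2000 + 0.2·0.3000; P(supplier A) ≈ 0.4717, P(supplier B) ≈ 0.3019, P(supplier C) ≈ 0.2264
After 'pass': normaliser = 0.75·0.4717 + 0.6·0.3019 + 0.8·0.2264; P(supplier A) ≈ 0.4941, P(supplier B) ≈ 0.2530, P(supplier C) ≈ 0.2530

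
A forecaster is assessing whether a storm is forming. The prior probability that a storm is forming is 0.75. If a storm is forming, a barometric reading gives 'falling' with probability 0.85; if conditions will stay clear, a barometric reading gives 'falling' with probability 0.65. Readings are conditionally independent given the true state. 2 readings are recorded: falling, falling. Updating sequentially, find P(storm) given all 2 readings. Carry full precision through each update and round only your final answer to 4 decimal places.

Apply Bayes' rule sequentially, carrying P(storm) forward.
After 'falling': P(storm) = 0.85·0.7500 / (0.85·0.7500 + 0.65·0.2500) ≈ 0.7969
After 'falling': P(storm) = 0.85·0.7969 / (0.85·0.7969 + 0.65·0.2031) ≈ 0.8369

0.8369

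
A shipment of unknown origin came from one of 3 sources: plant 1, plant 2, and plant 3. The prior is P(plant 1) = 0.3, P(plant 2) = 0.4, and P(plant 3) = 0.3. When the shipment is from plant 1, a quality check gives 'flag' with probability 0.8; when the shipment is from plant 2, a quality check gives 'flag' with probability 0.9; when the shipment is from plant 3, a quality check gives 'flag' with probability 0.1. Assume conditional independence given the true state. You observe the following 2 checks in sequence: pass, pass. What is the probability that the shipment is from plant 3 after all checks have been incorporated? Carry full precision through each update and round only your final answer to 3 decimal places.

After 'pass': normaliser = 0.2·0.3000 + 0.1·0.4000 + 0.9·0.3000; P(plant 1) ≈ 0.1622, P(plant 2) ≈ 0.1081, P(plant 3) ≈ 0.7297
After 'pass': normaliser = 0.2·0.1622 + 0.1·0.1081 + 0.9·0.7297; P(plant 1) ≈ 0.0463, P(plant 2) ≈ 0.0154, P(plant 3) ≈ 0.9382

0.938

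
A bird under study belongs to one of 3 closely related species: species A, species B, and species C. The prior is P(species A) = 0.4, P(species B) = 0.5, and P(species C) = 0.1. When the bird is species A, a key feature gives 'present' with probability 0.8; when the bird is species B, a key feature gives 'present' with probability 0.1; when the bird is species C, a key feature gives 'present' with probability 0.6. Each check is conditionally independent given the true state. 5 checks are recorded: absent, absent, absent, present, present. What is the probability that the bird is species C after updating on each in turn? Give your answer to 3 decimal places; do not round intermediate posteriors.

0.288

After 'absent': normaliser = 0.2·0.4000 + 0.9·0.5000 + 0.4·0.1000; P(species A) ≈ 0.1404, P(species B) ≈ 0.7895, P(species C) ≈ 0.0702
After 'absent': normaliser = 0.2·0.1404 + 0.9·0.7895 + 0.4·0.0702; P(species A) ≈ 0.0366, P(species B) ≈ 0.9268, P(species C) ≈ 0.0366
After 'absent': normaliser = 0.2·0.0366 + 0.9·0.9268 + 0.4·0.0366; P(species A) ≈ 0.0086, P(species B) ≈ 0.9743, P(species C) ≈ 0.0171
After 'present': normaliser = 0.8·0.0086 + 0.1·0.9743 + 0.6·0.0171; P(species A) ≈ 0.0597, P(species B) ≈ 0.8506, P(species C) ≈ 0.0896
After 'present': normaliser = 0.8·0.0597 + 0.1·0.8506 + 0.6·0.0896; P(species A) ≈ 0.2561, P(species B) ≈ 0.4558, P(species C) ≈ 0.2881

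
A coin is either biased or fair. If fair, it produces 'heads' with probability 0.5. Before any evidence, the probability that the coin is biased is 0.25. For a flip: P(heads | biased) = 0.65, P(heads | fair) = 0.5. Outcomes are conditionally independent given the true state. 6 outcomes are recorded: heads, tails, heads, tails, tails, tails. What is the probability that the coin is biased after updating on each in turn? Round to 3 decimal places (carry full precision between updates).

0.119

After 'heads': P(biased) = 0.65·0.2500 / (0.65·0.2500 + 0.5·0.7500) ≈ 0.3023
After 'tails': P(biased) = 0.35·0.3023 / (0.35·0.3023 + 0.5·0.6977) ≈ 0.2327
After 'heads': P(biased) = 0.65·0.2327 / (0.65·0.2327 + 0.5·0.7673) ≈ 0.2828
After 'tails': P(biased) = 0.35·0.2828 / (0.35·0.2828 + 0.5·0.7172) ≈ 0.2163
After 'tails': P(biased) = 0.35·0.2163 / (0.35·0.2163 + 0.5·0.7837) ≈ 0.1619
After 'tails': P(biased) = 0.35·0.1619 / (0.35·0.1619 + 0.5·0.8381) ≈ 0.1191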